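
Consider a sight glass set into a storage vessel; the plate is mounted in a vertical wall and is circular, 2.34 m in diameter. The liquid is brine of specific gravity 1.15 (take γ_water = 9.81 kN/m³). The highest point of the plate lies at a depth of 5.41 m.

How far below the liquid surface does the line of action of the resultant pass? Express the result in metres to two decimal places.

γ = 1.15 × 9.81 = 11.2815 kN/m³.
The centroid is at the centre, 1.17 m below the top of the plate, so the centroid depth is h_c = 5.41 + 1.17 = 6.58 m.
A = π(1.17)² = 4.30053 m².
Resultant F = γ·h_c·A = 11.2815 × 6.58 × 4.30053 = 319.238 kN.
I_c = πr⁴/4 = π × 1.17⁴/4 = 1.47175 m⁴.
Centre of pressure: y_p = y_c + I_c/(y_c·A) = 6.58 + 1.47175/(6.58 × 4.30053) = 6.58 + 0.0520099 = 6.63201 m along the plane.

h_p = 6.63 m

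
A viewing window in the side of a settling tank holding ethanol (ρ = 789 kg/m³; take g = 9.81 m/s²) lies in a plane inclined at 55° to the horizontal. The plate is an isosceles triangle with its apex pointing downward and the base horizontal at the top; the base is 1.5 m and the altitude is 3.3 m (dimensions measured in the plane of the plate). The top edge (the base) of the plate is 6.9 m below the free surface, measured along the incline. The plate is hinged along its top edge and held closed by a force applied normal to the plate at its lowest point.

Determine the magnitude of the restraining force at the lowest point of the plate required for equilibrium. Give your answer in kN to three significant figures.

P ≈ 44.7 kN

γ = ρg = 789 × 9.81 / 1000 = 7.74009 kN/m³.
Let θ = 55° be the plate's angle to the horizontal; measure y along the incline from where the plane meets the free surface. Vertical depth h = y·sinθ with sinθ = 0.819152.
With the apex down, the centroid sits h/3 = 3.3/3 = 1.1 m below the base (the top edge), so y_c = 6.9 + 1.1 = 8 m and h_c = 8 × 0.819152 = 6.55322 m.
A = ½ × 1.5 × 3.3 = 2.475 m².
Resultant F = γ·h_c·A = 7.74009 × 6.55322 × 2.475 = 125.538 kN.
I_c = b·h³/36 = 1.5 × 3.3³/36 = 1.49737 m⁴.
Centre of pressure: y_p = y_c + I_c/(y_c·A) = 8 + 1.49737/(8 × 2.475) = 8 + 0.0756247 = 8.07562 m along the plane.
The resultant acts 1.1 + 0.0756247 = 1.17562 m (along the plate) below the hinge at the top edge, so the moment about the hinge is M = F × 1.17562 = 125.538 × 1.17562 = 147.585 kN·m.
A normal force at the bottom, 3.3 m from the hinge, must supply this moment: P = 147.585/3.3 = 44.7227 kN.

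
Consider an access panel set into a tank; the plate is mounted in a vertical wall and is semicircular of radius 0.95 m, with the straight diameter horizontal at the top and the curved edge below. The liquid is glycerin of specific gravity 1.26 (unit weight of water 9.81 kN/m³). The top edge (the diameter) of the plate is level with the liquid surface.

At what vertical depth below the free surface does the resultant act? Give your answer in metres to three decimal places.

γ = 1.26 × 9.81 = 12.3606 kN/m³.
The centroid of a semicircle lies 4r/(3π) = 0.403193 m from the diameter, here below the top edge, so the centroid depth is h_c = 0.403193 m.
A = πr²/2 = π × 0.95²/2 = 1.41764 m².
Resultant F = γ·h_c·A = 12.3606 × 0.403193 × 1.41764 = 7.0651 kN.
I_c = (π/8 − 8/(9π))·r⁴ = 0.109757 × 0.95⁴ = 0.0893978 m⁴.
Centre of pressure: y_p = y_c + I_c/(y_c·A) = 0.403193 + 0.0893978/(0.403193 × 1.41764) = 0.403193 + 0.156404 = 0.559597 m along the plane.

h_p = 0.560 m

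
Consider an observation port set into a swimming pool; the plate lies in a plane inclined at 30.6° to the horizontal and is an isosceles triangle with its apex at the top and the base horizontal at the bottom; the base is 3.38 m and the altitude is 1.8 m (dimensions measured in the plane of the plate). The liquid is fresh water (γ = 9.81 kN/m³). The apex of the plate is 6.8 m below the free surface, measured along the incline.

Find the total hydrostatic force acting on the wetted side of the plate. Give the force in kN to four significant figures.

F ≈ 121.5 kN

γ = 9.81 kN/m³.
Let θ = 30.6° be the plate's angle to the horizontal; measure y along the incline from where the plane meets the free surface. Vertical depth h = y·sinθ with sinθ = 0.509041.
With the apex up, the centroid sits 2h/3 = 2 × 1.8/3 = 1.2 m below the apex, so y_c = 6.8 + 1.2 = 8 m and h_c = 8 × 0.509041 = 4.07233 m.
A = ½ × 3.38 × 1.8 = 3.042 m².
Resultant F = γ·h_c·A = 9.81 × 4.07233 × 3.042 = 121.527 kN.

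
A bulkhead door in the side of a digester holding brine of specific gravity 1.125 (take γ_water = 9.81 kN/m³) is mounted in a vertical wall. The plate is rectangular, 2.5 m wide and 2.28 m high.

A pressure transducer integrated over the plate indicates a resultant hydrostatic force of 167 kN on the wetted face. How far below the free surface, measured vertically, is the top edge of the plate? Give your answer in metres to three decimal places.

γ = 1.125 × 9.81 = 11.03625 kN/m³.
A = 2.5 × 2.28 = 5.7 m².
From F = γ·h_c·A, the centroid depth is h_c = 167/(11.03625 × 5.7) = 2.65473 m.
The centroid lies 2.28/2 = 1.14 m below the top edge, so the top edge sits at h_top = 2.65473 − 1.14 = 1.51473 m below the surface.

d_top ≈ 1.515 m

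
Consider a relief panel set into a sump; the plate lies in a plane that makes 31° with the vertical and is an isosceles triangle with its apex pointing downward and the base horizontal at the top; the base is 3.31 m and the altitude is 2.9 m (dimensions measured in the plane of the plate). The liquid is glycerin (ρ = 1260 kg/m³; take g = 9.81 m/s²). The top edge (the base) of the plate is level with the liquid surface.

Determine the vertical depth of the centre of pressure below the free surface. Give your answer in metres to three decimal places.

h_p = 1.243 m

γ = ρg = 1260 × 9.81 / 1000 = 12.3606 kN/m³.
The plate makes 31° with the vertical, i.e. θ = 90° − 31° = 59° to the horizontal. Measuring y along the incline from the free-surface line, vertical depth h = y·sinθ with sinθ = 0.857167.
With the apex down, the centroid sits h/3 = 2.9/3 = 0.966667 m below the base (the top edge), so y_c = 0.966667 m and h_c = 0.966667 × 0.857167 = 0.828595 m.
A = ½ × 3.31 × 2.9 = 4.7995 m².
Resultant F = γ·h_c·A = 12.3606 × 0.828595 × 4.7995 = 49.1561 kN.
I_c = b·h³/36 = 3.31 × 2.9³/36 = 2.24243 m⁴.
Centre of pressure: y_p = y_c + I_c/(y_c·A) = 0.966667 + 2.24243/(0.966667 × 4.7995) = 0.966667 + 0.483333 = 1.45 m along the plane.
Vertically, h_p = y_p·sinθ = 1.45 × 0.857167 = 1.24289 m.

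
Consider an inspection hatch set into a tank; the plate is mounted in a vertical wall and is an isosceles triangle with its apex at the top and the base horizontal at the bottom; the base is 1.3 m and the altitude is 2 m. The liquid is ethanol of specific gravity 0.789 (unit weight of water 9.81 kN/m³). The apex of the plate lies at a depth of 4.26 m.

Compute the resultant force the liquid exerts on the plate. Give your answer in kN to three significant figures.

F ≈ 56.3 kN

γ = 0.789 × 9.81 = 7.74009 kN/m³.
With the apex up, the centroid sits 2h/3 = 2 × 2/3 = 1.33333 m below the apex, so the centroid depth is h_c = 4.26 + 1.33333 = 5.59333 m.
A = ½ × 1.3 × 2 = 1.3 m².
Resultant F = γ·h_c·A = 7.74009 × 5.59333 × 1.3 = 56.2807 kN.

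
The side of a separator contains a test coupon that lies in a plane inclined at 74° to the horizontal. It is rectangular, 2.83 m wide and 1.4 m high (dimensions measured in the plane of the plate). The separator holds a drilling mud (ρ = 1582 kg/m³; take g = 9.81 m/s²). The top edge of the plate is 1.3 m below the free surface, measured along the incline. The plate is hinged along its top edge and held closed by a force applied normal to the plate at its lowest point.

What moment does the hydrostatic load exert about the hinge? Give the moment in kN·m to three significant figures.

M ≈ 92.4 kN·m

γ = ρg = 1582 × 9.81 / 1000 = 15.51942 kN/m³.
Let θ = 74° be the plate's angle to the horizontal; measure y along the incline from where the plane meets the free surface. Vertical depth h = y·sinθ with sinθ = 0.961262.
The centroid lies 1.4/2 = 0.7 m below the top edge, so y_c = 1.3 + 0.7 = 2 m and h_c = 2 × 0.961262 = 1.92252 m.
A = 2.83 × 1.4 = 3.962 m².
Resultant F = γ·h_c·A = 15.51942 × 1.92252 × 3.962 = 118.212 kN.
I_c = b·h³/12 = 2.83 × 1.4³/12 = 0.647127 m⁴.
Centre of pressure: y_p = y_c + I_c/(y_c·A) = 2 + 0.647127/(2 × 3.962) = 2 + 0.0816667 = 2.08167 m along the plane.
The resultant acts 0.7 + 0.0816667 = 0.781667 m (along the plate) below the hinge at the top edge, so the moment about the hinge is M = F × 0.781667 = 118.212 × 0.781667 = 92.4024 kN·m.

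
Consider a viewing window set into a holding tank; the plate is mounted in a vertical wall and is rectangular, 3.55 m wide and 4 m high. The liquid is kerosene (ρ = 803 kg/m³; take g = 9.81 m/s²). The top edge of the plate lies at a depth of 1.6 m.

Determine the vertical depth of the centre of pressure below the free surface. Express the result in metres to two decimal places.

h_p = 3.97 m

γ = ρg = 803 × 9.81 / 1000 = 7.87743 kN/m³.
The centroid lies 4/2 = 2 m below the top edge, so the centroid depth is h_c = 1.6 + 2 = 3.6 m.
A = 3.55 × 4 = 14.2 m².
Resultant F = γ·h_c·A = 7.87743 × 3.6 × 14.2 = 402.694 kN.
I_c = b·h³/12 = 3.55 × 4³/12 = 18.9333 m⁴.
Centre of pressure: y_p = y_c + I_c/(y_c·A) = 3.6 + 18.9333/(3.6 × 14.2) = 3.6 + 0.37037 = 3.97037 m along the plane.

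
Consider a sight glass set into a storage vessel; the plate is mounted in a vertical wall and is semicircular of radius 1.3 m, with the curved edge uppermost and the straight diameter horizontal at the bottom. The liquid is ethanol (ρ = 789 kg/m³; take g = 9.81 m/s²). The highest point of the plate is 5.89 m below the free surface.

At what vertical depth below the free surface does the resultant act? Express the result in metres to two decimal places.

γ = ρg = 789 × 9.81 / 1000 = 7.74009 kN/m³.
The centroid lies 4r/(3π) = 0.551737 m above the diameter, so r − 4r/(3π) = 1.3 − 0.551737 = 0.748263 m below the topmost point, so the centroid depth is h_c = 5.89 + 0.748263 = 6.63826 m.
A = πr²/2 = π × 1.3²/2 = 2.65465 m².
Resultant F = γ·h_c·A = 7.74009 × 6.63826 × 2.65465 = 136.398 kN.
I_c = (π/8 − 8/(9π))·r⁴ = 0.109757 × 1.3⁴ = 0.313477 m⁴.
Centre of pressure: y_p = y_c + I_c/(y_c·A) = 6.63826 + 0.313477/(6.63826 × 2.65465) = 6.63826 + 0.0177887 = 6.65605 m along the plane.

h_p = 6.66 m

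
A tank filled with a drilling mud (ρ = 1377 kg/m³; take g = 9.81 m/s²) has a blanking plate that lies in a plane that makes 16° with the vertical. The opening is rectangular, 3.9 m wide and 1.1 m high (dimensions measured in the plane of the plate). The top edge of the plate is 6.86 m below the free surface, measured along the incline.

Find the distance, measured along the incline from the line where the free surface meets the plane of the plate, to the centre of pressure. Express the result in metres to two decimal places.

y_p = 7.42 m

γ = ρg = 1377 × 9.81 / 1000 = 13.50837 kN/m³.
The plate makes 16° with the vertical, i.e. θ = 90° − 16° = 74° to the horizontal. Measuring y along the incline from the free-surface line, vertical depth h = y·sinθ with sinθ = 0.961262.
The centroid lies 1.1/2 = 0.55 m below the top edge, so y_c = 6.86 + 0.55 = 7.41 m and h_c = 7.41 × 0.961262 = 7.12295 m.
A = 3.9 × 1.1 = 4.29 m².
Resultant F = γ·h_c·A = 13.50837 × 7.12295 × 4.29 = 412.781 kN.
I_c = b·h³/12 = 3.9 × 1.1³/12 = 0.432575 m⁴.
Centre of pressure: y_p = y_c + I_c/(y_c·A) = 7.41 + 0.432575/(7.41 × 4.29) = 7.41 + 0.0136077 = 7.42361 m along the plane.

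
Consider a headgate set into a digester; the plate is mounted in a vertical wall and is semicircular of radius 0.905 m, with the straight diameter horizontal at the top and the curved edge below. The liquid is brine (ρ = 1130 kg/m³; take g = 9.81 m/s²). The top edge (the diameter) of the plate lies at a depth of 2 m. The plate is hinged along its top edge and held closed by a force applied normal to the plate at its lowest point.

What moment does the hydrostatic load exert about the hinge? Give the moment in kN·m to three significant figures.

γ = ρg = 1130 × 9.81 / 1000 = 11.0853 kN/m³.
The centroid of a semicircle lies 4r/(3π) = 0.384094 m from the diameter, here below the top edge, so the centroid depth is h_c = 2 + 0.384094 = 2.38409 m.
A = πr²/2 = π × 0.905²/2 = 1.28652 m².
Resultant F = γ·h_c·A = 11.0853 × 2.38409 × 1.28652 = 34.0006 kN.
I_c = (π/8 − 8/(9π))·r⁴ = 0.109757 × 0.905⁴ = 0.0736252 m⁴.
Centre of pressure: y_p = y_c + I_c/(y_c·A) = 2.38409 + 0.0736252/(2.38409 × 1.28652) = 2.38409 + 0.0240042 = 2.40809 m along the plane.
The resultant acts 0.384094 + 0.0240042 = 0.408098 m (along the plate) below the hinge at the top edge, so the moment about the hinge is M = F × 0.408098 = 34.0006 × 0.408098 = 13.8756 kN·m.

M ≈ 13.9 kN·m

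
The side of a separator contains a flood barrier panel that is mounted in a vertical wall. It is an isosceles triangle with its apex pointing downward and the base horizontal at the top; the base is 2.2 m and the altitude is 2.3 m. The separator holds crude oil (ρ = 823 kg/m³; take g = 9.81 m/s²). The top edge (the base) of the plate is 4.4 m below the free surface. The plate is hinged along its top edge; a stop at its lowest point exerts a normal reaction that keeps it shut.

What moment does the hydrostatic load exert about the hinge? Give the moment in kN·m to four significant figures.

M ≈ 86.91 kN·m

γ = ρg = 823 × 9.81 / 1000 = 8.07363 kN/m³.
With the apex down, the centroid sits h/3 = 2.3/3 = 0.766667 m below the base (the top edge), so the centroid depth is h_c = 4.4 + 0.766667 = 5.16667 m.
A = ½ × 2.2 × 2.3 = 2.53 m².
Resultant F = γ·h_c·A = 8.07363 × 5.16667 × 2.53 = 105.536 kN.
I_c = b·h³/36 = 2.2 × 2.3³/36 = 0.743539 m⁴.
Centre of pressure: y_p = y_c + I_c/(y_c·A) = 5.16667 + 0.743539/(5.16667 × 2.53) = 5.16667 + 0.0568817 = 5.22355 m along the plane.
The resultant acts 0.766667 + 0.0568817 = 0.823549 m (along the plate) below the hinge at the top edge, so the moment about the hinge is M = F × 0.823549 = 105.536 × 0.823549 = 86.9141 kN·m.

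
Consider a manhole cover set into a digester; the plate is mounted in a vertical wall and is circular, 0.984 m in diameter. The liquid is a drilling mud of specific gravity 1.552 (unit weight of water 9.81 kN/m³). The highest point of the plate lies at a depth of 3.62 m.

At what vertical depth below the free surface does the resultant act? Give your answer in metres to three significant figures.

γ = 1.552 × 9.81 = 15.22512 kN/m³.
The centroid is at the centre, 0.492 m below the top of the plate, so the centroid depth is h_c = 3.62 + 0.492 = 4.112 m.
A = π(0.492)² = 0.760466 m².
Resultant F = γ·h_c·A = 15.22512 × 4.112 × 0.760466 = 47.6095 kN.
I_c = πr⁴/4 = π × 0.492⁴/4 = 0.0460204 m⁴.
Centre of pressure: y_p = y_c + I_c/(y_c·A) = 4.112 + 0.0460204/(4.112 × 0.760466) = 4.112 + 0.0147169 = 4.12672 m along the plane.

h_p = 4.13 m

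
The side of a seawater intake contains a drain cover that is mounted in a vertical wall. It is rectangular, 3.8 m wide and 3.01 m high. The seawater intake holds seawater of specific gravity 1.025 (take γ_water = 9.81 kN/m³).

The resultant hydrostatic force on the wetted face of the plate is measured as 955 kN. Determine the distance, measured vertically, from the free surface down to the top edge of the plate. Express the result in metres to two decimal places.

d_top ≈ 6.80 m

γ = 1.025 × 9.81 = 10.05525 kN/m³.
A = 3.8 × 3.01 = 11.438 m².
From F = γ·h_c·A, the centroid depth is h_c = 955/(10.05525 × 11.438) = 8.30349 m.
The centroid lies 3.01/2 = 1.505 m below the top edge, so the top edge sits at h_top = 8.30349 − 1.505 = 6.79849 m below the surface.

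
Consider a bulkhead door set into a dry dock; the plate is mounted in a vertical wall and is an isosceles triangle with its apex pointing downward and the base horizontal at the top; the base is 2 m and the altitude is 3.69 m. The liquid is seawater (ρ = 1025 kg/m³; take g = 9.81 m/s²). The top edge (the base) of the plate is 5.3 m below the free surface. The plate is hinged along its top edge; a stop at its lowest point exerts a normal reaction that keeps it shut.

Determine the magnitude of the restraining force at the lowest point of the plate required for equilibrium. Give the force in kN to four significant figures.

P ≈ 88.37 kN

γ = ρg = 1025 × 9.81 / 1000 = 10.05525 kN/m³.
With the apex down, the centroid sits h/3 = 3.69/3 = 1.23 m below the base (the top edge), so the centroid depth is h_c = 5.3 + 1.23 = 6.53 m.
A = ½ × 2 × 3.69 = 3.69 m².
Resultant F = γ·h_c·A = 10.05525 × 6.53 × 3.69 = 242.288 kN.
I_c = b·h³/36 = 2 × 3.69³/36 = 2.7913 m⁴.
Centre of pressure: y_p = y_c + I_c/(y_c·A) = 6.53 + 2.7913/(6.53 × 3.69) = 6.53 + 0.115842 = 6.64584 m along the plane.
The resultant acts 1.23 + 0.115842 = 1.34584 m (along the plate) below the hinge at the top edge, so the moment about the hinge is M = F × 1.34584 = 242.288 × 1.34584 = 326.081 kN·m.
A normal force at the bottom, 3.69 m from the hinge, must supply this moment: P = 326.081/3.69 = 88.3688 kN.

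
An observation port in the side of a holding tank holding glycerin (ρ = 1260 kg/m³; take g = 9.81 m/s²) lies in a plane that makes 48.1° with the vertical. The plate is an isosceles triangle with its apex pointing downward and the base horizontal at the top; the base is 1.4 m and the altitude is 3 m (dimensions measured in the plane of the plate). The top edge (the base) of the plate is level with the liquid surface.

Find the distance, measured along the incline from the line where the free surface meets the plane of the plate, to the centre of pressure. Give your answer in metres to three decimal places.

y_p = 1.500 m

γ = ρg = 1260 × 9.81 / 1000 = 12.3606 kN/m³.
The plate makes 48.1° with the vertical, i.e. θ = 90° − 48.1° = 41.9° to the horizontal. Measuring y along the incline from the free-surface line, vertical depth h = y·sinθ with sinθ = 0.667833.
With the apex down, the centroid sits h/3 = 3/3 = 1 m below the base (the top edge), so y_c = 1 m and h_c = 1 × 0.667833 = 0.667833 m.
A = ½ × 1.4 × 3 = 2.1 m².
Resultant F = γ·h_c·A = 12.3606 × 0.667833 × 2.1 = 17.3351 kN.
I_c = b·h³/36 = 1.4 × 3³/36 = 1.05 m⁴.
Centre of pressure: y_p = y_c + I_c/(y_c·A) = 1 + 1.05/(1 × 2.1) = 1 + 0.5 = 1.5 m along the plane.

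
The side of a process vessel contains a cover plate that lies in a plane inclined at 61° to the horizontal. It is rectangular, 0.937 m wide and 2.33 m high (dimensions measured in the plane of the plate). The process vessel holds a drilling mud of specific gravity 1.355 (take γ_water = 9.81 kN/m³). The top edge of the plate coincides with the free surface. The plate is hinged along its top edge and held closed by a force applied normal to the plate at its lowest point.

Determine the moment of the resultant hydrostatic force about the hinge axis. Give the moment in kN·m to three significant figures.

M ≈ 45.9 kN·m

γ = 1.355 × 9.81 = 13.29255 kN/m³.
Let θ = 61° be the plate's angle to the horizontal; measure y along the incline from where the plane meets the free surface. Vertical depth h = y·sinθ with sinθ = 0.874620.
The centroid lies 2.33/2 = 1.165 m below the top edge, so y_c = 1.165 m and h_c = 1.165 × 0.874620 = 1.01893 m.
A = 0.937 × 2.33 = 2.18321 m².
Resultant F = γ·h_c·A = 13.29255 × 1.01893 × 2.18321 = 29.5698 kN.
I_c = b·h³/12 = 0.937 × 2.33³/12 = 0.987702 m⁴.
Centre of pressure: y_p = y_c + I_c/(y_c·A) = 1.165 + 0.987702/(1.165 × 2.18321) = 1.165 + 0.388333 = 1.55333 m along the plane.
The resultant acts 1.165 + 0.388333 = 1.55333 m (along the plate) below the hinge at the top edge, so the moment about the hinge is M = F × 1.55333 = 29.5698 × 1.55333 = 45.9317 kN·m.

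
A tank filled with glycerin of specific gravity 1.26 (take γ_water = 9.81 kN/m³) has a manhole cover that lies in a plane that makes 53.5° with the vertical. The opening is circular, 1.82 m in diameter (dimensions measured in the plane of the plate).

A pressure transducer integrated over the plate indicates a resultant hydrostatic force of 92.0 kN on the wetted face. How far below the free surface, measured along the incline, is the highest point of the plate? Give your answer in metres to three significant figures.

γ = 1.26 × 9.81 = 12.3606 kN/m³.
A = π(0.91)² = 2.60155 m².
From F = γ·h_c·A, the centroid depth is h_c = 92.0/(12.3606 × 2.60155) = 2.86099 m.
The plate makes 53.5° with the vertical, i.e. θ = 90° − 53.5° = 36.5° to the horizontal. Measuring y along the incline from the free-surface line, vertical depth h = y·sinθ with sinθ = 0.594823.
Along the incline, y_c = h_c/sinθ = 2.86099/0.594823 = 4.80982 m.
The centroid is at the centre, 0.91 m below the top of the plate, so the highest point sits at y_top = 4.80982 − 0.91 = 3.89982 m along the incline.

y_top ≈ 3.90 m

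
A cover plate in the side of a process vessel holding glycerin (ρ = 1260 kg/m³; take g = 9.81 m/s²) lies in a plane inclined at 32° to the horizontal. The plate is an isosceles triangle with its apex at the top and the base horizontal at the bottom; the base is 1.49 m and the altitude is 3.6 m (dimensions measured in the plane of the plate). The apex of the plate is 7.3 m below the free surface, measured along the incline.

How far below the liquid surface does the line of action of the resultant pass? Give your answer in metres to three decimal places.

γ = ρg = 1260 × 9.81 / 1000 = 12.3606 kN/m³.
Let θ = 32° be the plate's angle to the horizontal; measure y along the incline from where the plane meets the free surface. Vertical depth h = y·sinθ with sinθ = 0.529919.
With the apex up, the centroid sits 2h/3 = 2 × 3.6/3 = 2.4 m below the apex, so y_c = 7.3 + 2.4 = 9.7 m and h_c = 9.7 × 0.529919 = 5.14021 m.
A = ½ × 1.49 × 3.6 = 2.682 m².
Resultant F = γ·h_c·A = 12.3606 × 5.14021 × 2.682 = 170.404 kN.
I_c = b·h³/36 = 1.49 × 3.6³/36 = 1.93104 m⁴.
Centre of pressure: y_p = y_c + I_c/(y_c·A) = 9.7 + 1.93104/(9.7 × 2.682) = 9.7 + 0.0742268 = 9.77423 m along the plane.
Vertically, h_p = y_p·sinθ = 9.77423 × 0.529919 = 5.17955 m.

h_p = 5.180 m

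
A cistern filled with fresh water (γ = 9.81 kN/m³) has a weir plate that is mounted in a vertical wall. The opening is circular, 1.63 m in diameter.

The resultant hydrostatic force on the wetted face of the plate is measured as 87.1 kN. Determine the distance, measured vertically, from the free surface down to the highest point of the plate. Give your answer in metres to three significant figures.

γ = 9.81 kN/m³.
A = π(0.815)² = 2.08672 m².
From F = γ·h_c·A, the centroid depth is h_c = 87.1/(9.81 × 2.08672) = 4.25486 m.
The centroid is at the centre, 0.815 m below the top of the plate, so the highest point sits at h_top = 4.25486 − 0.815 = 3.43986 m below the surface.

d_top ≈ 3.44 m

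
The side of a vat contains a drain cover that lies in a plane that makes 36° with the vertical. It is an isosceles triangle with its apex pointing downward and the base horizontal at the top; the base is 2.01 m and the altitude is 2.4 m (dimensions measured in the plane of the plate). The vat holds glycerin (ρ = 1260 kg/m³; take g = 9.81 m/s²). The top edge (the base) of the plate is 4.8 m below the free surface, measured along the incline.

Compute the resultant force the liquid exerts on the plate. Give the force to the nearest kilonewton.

γ = ρg = 1260 × 9.81 / 1000 = 12.3606 kN/m³.
The plate makes 36° with the vertical, i.e. θ = 90° − 36° = 54° to the horizontal. Measuring y along the incline from the free-surface line, vertical depth h = y·sinθ with sinθ = 0.809017.
With the apex down, the centroid sits h/3 = 2.4/3 = 0.8 m below the base (the top edge), so y_c = 4.8 + 0.8 = 5.6 m and h_c = 5.6 × 0.809017 = 4.5305 m.
A = ½ × 2.01 × 2.4 = 2.412 m².
Resultant F = γ·h_c·A = 12.3606 × 4.5305 × 2.412 = 135.071 kN.

F ≈ 135 kN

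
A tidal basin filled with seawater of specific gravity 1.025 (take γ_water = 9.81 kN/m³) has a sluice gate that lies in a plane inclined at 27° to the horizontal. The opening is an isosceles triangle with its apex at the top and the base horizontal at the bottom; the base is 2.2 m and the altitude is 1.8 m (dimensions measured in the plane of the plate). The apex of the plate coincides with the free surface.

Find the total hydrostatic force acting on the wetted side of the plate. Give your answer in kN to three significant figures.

F ≈ 10.8 kN

γ = 1.025 × 9.81 = 10.05525 kN/m³.
Let θ = 27° be the plate's angle to the horizontal; measure y along the incline from where the plane meets the free surface. Vertical depth h = y·sinθ with sinθ = 0.453990.
With the apex up, the centroid sits 2h/3 = 2 × 1.8/3 = 1.2 m below the apex, so y_c = 1.2 m and h_c = 1.2 × 0.453990 = 0.544788 m.
A = ½ × 2.2 × 1.8 = 1.98 m².
Resultant F = γ·h_c·A = 10.05525 × 0.544788 × 1.98 = 10.8464 kN.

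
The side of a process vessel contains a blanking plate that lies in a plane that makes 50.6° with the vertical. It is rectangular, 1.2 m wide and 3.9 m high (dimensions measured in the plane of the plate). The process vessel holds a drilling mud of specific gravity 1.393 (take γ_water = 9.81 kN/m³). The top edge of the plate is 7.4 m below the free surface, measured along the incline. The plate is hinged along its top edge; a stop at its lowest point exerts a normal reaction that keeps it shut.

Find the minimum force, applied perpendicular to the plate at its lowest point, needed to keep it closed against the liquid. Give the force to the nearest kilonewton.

γ = 1.393 × 9.81 = 13.66533 kN/m³.
The plate makes 50.6° with the vertical, i.e. θ = 90° − 50.6° = 39.4° to the horizontal. Measuring y along the incline from the free-surface line, vertical depth h = y·sinθ with sinθ = 0.634731.
The centroid lies 3.9/2 = 1.95 m below the top edge, so y_c = 7.4 + 1.95 = 9.35 m and h_c = 9.35 × 0.634731 = 5.93473 m.
A = 1.2 × 3.9 = 4.68 m².
Resultant F = γ·h_c·A = 13.66533 × 5.93473 × 4.68 = 379.548 kN.
I_c = b·h³/12 = 1.2 × 3.9³/12 = 5.9319 m⁴.
Centre of pressure: y_p = y_c + I_c/(y_c·A) = 9.35 + 5.9319/(9.35 × 4.68) = 9.35 + 0.135561 = 9.48556 m along the plane.
The resultant acts 1.95 + 0.135561 = 2.08556 m (along the plate) below the hinge at the top edge, so the moment about the hinge is M = F × 2.08556 = 379.548 × 2.08556 = 791.57 kN·m.
A normal force at the bottom, 3.9 m from the hinge, must supply this moment: P = 791.57/3.9 = 202.967 kN.

P ≈ 203 kN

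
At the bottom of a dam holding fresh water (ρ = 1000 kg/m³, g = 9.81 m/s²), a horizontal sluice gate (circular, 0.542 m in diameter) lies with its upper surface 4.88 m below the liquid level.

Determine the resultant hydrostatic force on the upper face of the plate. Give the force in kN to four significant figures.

γ = ρg = 1000 × 9.81 = 9810 N/m³ = 9.81 kN/m³.
The plate is horizontal, so pressure is uniform at p = γ·h = 9.81 × 4.88 = 47.8728 kN/m².
A = π(0.271)² = 0.230722 m².
F = p·A = 47.8728 × 0.230722 = 11.0453 kN.

F ≈ 11.05 kN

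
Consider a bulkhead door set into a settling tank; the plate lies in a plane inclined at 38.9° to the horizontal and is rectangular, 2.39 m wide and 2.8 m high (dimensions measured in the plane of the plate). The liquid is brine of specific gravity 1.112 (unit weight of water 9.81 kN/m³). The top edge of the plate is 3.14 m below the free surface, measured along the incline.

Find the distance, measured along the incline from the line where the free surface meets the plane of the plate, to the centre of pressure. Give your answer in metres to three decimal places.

γ = 1.112 × 9.81 = 10.90872 kN/m³.
Let θ = 38.9° be the plate's angle to the horizontal; measure y along the incline from where the plane meets the free surface. Vertical depth h = y·sinθ with sinθ = 0.627963.
The centroid lies 2.8/2 = 1.4 m below the top edge, so y_c = 3.14 + 1.4 = 4.54 m and h_c = 4.54 × 0.627963 = 2.85095 m.
A = 2.39 × 2.8 = 6.692 m².
Resultant F = γ·h_c·A = 10.90872 × 2.85095 × 6.692 = 208.123 kN.
I_c = b·h³/12 = 2.39 × 2.8³/12 = 4.37211 m⁴.
Centre of pressure: y_p = y_c + I_c/(y_c·A) = 4.54 + 4.37211/(4.54 × 6.692) = 4.54 + 0.143906 = 4.68391 m along the plane.

y_p = 4.684 m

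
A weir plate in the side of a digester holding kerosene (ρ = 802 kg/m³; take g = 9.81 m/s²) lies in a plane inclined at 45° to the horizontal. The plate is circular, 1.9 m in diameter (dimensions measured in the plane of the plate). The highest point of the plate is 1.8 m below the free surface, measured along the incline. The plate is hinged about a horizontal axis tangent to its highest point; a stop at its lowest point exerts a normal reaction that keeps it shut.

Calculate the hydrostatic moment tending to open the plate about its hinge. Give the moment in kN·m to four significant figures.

M ≈ 44.77 kN·m

γ = ρg = 802 × 9.81 / 1000 = 7.86762 kN/m³.
Let θ = 45° be the plate's angle to the horizontal; measure y along the incline from where the plane meets the free surface. Vertical depth h = y·sinθ with sinθ = 0.707107.
The centroid is at the centre, 0.95 m below the top of the plate, so y_c = 1.8 + 0.95 = 2.75 m and h_c = 2.75 × 0.707107 = 1.94454 m.
A = π(0.95)² = 2.83529 m².
Resultant F = γ·h_c·A = 7.86762 × 1.94454 × 2.83529 = 43.3768 kN.
I_c = πr⁴/4 = π × 0.95⁴/4 = 0.639712 m⁴.
Centre of pressure: y_p = y_c + I_c/(y_c·A) = 2.75 + 0.639712/(2.75 × 2.83529) = 2.75 + 0.0820454 = 2.83205 m along the plane.
The resultant acts 0.95 + 0.0820454 = 1.03205 m (along the plate) below the hinge at the top edge, so the moment about the hinge is M = F × 1.03205 = 43.3768 × 1.03205 = 44.767 kN·m.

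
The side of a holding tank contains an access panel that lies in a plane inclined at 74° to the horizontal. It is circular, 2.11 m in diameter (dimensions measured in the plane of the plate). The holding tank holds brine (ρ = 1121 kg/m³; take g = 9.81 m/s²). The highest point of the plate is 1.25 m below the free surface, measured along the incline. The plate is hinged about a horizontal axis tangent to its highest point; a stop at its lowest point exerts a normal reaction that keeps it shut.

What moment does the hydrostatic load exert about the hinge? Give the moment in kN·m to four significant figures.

γ = ρg = 1121 × 9.81 / 1000 = 10.99701 kN/m³.
Let θ = 74° be the plate's angle to the horizontal; measure y along the incline from where the plane meets the free surface. Vertical depth h = y·sinθ with sinθ = 0.961262.
The centroid is at the centre, 1.055 m below the top of the plate, so y_c = 1.25 + 1.055 = 2.305 m and h_c = 2.305 × 0.961262 = 2.21571 m.
A = π(1.055)² = 3.49667 m².
Resultant F = γ·h_c·A = 10.99701 × 2.21571 × 3.49667 = 85.2005 kN.
I_c = πr⁴/4 = π × 1.055⁴/4 = 0.972971 m⁴.
Centre of pressure: y_p = y_c + I_c/(y_c·A) = 2.305 + 0.972971/(2.305 × 3.49667) = 2.305 + 0.120719 = 2.42572 m along the plane.
The resultant acts 1.055 + 0.120719 = 1.17572 m (along the plate) below the hinge at the top edge, so the moment about the hinge is M = F × 1.17572 = 85.2005 × 1.17572 = 100.172 kN·m.

M ≈ 100.2 kN·m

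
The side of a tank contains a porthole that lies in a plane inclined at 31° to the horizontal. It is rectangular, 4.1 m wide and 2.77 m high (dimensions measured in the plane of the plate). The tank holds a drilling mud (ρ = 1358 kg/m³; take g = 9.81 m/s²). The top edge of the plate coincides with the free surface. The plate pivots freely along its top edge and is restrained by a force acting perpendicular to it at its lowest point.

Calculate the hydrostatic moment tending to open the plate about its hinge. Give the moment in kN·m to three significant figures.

γ = ρg = 1358 × 9.81 / 1000 = 13.32198 kN/m³.
Let θ = 31° be the plate's angle to the horizontal; measure y along the incline from where the plane meets the free surface. Vertical depth h = y·sinθ with sinθ = 0.515038.
The centroid lies 2.77/2 = 1.385 m below the top edge, so y_c = 1.385 m and h_c = 1.385 × 0.515038 = 0.713328 m.
A = 4.1 × 2.77 = 11.357 m².
Resultant F = γ·h_c·A = 13.32198 × 0.713328 × 11.357 = 107.925 kN.
I_c = b·h³/12 = 4.1 × 2.77³/12 = 7.26176 m⁴.
Centre of pressure: y_p = y_c + I_c/(y_c·A) = 1.385 + 7.26176/(1.385 × 11.357) = 1.385 + 0.461667 = 1.84667 m along the plane.
The resultant acts 1.385 + 0.461667 = 1.84667 m (along the plate) below the hinge at the top edge, so the moment about the hinge is M = F × 1.84667 = 107.925 × 1.84667 = 199.302 kN·m.

M ≈ 199 kN·m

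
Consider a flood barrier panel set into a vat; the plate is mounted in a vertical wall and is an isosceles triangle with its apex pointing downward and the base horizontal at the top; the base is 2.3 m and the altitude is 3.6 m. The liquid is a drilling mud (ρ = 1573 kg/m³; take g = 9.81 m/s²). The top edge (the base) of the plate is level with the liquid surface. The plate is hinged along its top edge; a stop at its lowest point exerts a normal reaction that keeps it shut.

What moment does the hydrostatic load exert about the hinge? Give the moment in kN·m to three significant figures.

γ = ρg = 1573 × 9.81 / 1000 = 15.43113 kN/m³.
With the apex down, the centroid sits h/3 = 3.6/3 = 1.2 m below the base (the top edge), so the centroid depth is h_c = 1.2 m.
A = ½ × 2.3 × 3.6 = 4.14 m².
Resultant F = γ·h_c·A = 15.43113 × 1.2 × 4.14 = 76.6619 kN.
I_c = b·h³/36 = 2.3 × 3.6³/36 = 2.9808 m⁴.
Centre of pressure: y_p = y_c + I_c/(y_c·A) = 1.2 + 2.9808/(1.2 × 4.14) = 1.2 + 0.6 = 1.8 m along the plane.
The resultant acts 1.2 + 0.6 = 1.8 m (along the plate) below the hinge at the top edge, so the moment about the hinge is M = F × 1.8 = 76.6619 × 1.8 = 137.991 kN·m.

M ≈ 138 kN·m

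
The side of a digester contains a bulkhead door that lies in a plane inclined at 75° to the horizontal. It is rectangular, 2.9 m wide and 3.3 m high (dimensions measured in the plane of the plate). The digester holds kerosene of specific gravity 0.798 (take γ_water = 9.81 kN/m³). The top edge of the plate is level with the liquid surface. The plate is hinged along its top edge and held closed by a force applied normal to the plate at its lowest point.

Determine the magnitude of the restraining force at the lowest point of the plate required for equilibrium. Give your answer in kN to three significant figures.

P ≈ 79.6 kN

γ = 0.798 × 9.81 = 7.82838 kN/m³.
Let θ = 75° be the plate's angle to the horizontal; measure y along the incline from where the plane meets the free surface. Vertical depth h = y·sinθ with sinθ = 0.965926.
The centroid lies 3.3/2 = 1.65 m below the top edge, so y_c = 1.65 m and h_c = 1.65 × 0.965926 = 1.59378 m.
A = 2.9 × 3.3 = 9.57 m².
Resultant F = γ·h_c·A = 7.82838 × 1.59378 × 9.57 = 119.402 kN.
I_c = b·h³/12 = 2.9 × 3.3³/12 = 8.68478 m⁴.
Centre of pressure: y_p = y_c + I_c/(y_c·A) = 1.65 + 8.68478/(1.65 × 9.57) = 1.65 + 0.55 = 2.2 m along the plane.
The resultant acts 1.65 + 0.55 = 2.2 m (along the plate) below the hinge at the top edge, so the moment about the hinge is M = F × 2.2 = 119.402 × 2.2 = 262.684 kN·m.
A normal force at the bottom, 3.3 m from the hinge, must supply this moment: P = 262.684/3.3 = 79.6012 kN.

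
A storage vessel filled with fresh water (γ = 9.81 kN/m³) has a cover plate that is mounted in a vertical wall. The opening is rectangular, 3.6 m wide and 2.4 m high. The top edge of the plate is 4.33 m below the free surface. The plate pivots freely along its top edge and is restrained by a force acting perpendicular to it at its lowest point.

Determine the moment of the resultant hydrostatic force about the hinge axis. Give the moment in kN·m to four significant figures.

M ≈ 603.1 kN·m

γ = 9.81 kN/m³.
The centroid lies 2.4/2 = 1.2 m below the top edge, so the centroid depth is h_c = 4.33 + 1.2 = 5.53 m.
A = 3.6 × 2.4 = 8.64 m².
Resultant F = γ·h_c·A = 9.81 × 5.53 × 8.64 = 468.714 kN.
I_c = b·h³/12 = 3.6 × 2.4³/12 = 4.1472 m⁴.
Centre of pressure: y_p = y_c + I_c/(y_c·A) = 5.53 + 4.1472/(5.53 × 8.64) = 5.53 + 0.0867993 = 5.6168 m along the plane.
The resultant acts 1.2 + 0.0867993 = 1.2868 m (along the plate) below the hinge at the top edge, so the moment about the hinge is M = F × 1.2868 = 468.714 × 1.2868 = 603.141 kN·m.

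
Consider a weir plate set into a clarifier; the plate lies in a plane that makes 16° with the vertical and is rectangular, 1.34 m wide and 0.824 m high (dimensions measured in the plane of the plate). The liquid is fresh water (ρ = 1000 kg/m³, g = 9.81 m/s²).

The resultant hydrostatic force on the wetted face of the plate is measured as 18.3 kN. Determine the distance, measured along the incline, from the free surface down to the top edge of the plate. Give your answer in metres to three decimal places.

γ = ρg = 1000 × 9.81 = 9810 N/m³ = 9.81 kN/m³.
A = 1.34 × 0.824 = 1.10416 m².
From F = γ·h_c·A, the centroid depth is h_c = 18.3/(9.81 × 1.10416) = 1.68947 m.
The plate makes 16° with the vertical, i.e. θ = 90° − 16° = 74° to the horizontal. Measuring y along the incline from the free-surface line, vertical depth h = y·sinθ with sinθ = 0.961262.
Along the incline, y_c = h_c/sinθ = 1.68947/0.961262 = 1.75755 m.
The centroid lies 0.824/2 = 0.412 m below the top edge, so the top edge sits at y_top = 1.75755 − 0.412 = 1.34555 m along the incline.

y_top ≈ 1.346 m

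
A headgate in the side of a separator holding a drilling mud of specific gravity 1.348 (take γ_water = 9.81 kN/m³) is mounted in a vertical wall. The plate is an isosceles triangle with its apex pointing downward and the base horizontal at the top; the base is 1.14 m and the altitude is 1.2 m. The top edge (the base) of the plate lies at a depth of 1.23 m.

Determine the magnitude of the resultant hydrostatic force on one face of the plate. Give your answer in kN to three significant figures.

γ = 1.348 × 9.81 = 13.22388 kN/m³.
With the apex down, the centroid sits h/3 = 1.2/3 = 0.4 m below the base (the top edge), so the centroid depth is h_c = 1.23 + 0.4 = 1.63 m.
A = ½ × 1.14 × 1.2 = 0.684 m².
Resultant F = γ·h_c·A = 13.22388 × 1.63 × 0.684 = 14.7436 kN.

F ≈ 14.7 kN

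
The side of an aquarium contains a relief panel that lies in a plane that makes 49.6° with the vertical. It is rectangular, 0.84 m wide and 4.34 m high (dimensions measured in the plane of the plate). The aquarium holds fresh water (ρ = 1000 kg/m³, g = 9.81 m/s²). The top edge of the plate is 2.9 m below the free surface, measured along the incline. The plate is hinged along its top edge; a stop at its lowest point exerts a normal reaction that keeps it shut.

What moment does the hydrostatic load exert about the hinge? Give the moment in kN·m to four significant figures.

M ≈ 291.4 kN·m

γ = ρg = 1000 × 9.81 = 9810 N/m³ = 9.81 kN/m³.
The plate makes 49.6° with the vertical, i.e. θ = 90° − 49.6° = 40.4° to the horizontal. Measuring y along the incline from the free-surface line, vertical depth h = y·sinθ with sinθ = 0.648120.
The centroid lies 4.34/2 = 2.17 m below the top edge, so y_c = 2.9 + 2.17 = 5.07 m and h_c = 5.07 × 0.648120 = 3.28597 m.
A = 0.84 × 4.34 = 3.6456 m².
Resultant F = γ·h_c·A = 9.81 × 3.28597 × 3.6456 = 117.517 kN.
I_c = b·h³/12 = 0.84 × 4.34³/12 = 5.72226 m⁴.
Centre of pressure: y_p = y_c + I_c/(y_c·A) = 5.07 + 5.72226/(5.07 × 3.6456) = 5.07 + 0.309593 = 5.37959 m along the plane.
The resultant acts 2.17 + 0.309593 = 2.47959 m (along the plate) below the hinge at the top edge, so the moment about the hinge is M = F × 2.47959 = 117.517 × 2.47959 = 291.394 kN·m.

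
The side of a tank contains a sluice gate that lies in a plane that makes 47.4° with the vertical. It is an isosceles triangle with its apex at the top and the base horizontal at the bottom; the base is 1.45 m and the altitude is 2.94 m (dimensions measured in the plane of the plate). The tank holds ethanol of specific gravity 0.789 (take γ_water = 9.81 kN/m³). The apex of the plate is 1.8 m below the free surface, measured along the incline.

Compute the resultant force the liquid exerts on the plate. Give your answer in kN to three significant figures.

γ = 0.789 × 9.81 = 7.74009 kN/m³.
The plate makes 47.4° with the vertical, i.e. θ = 90° − 47.4° = 42.6° to the horizontal. Measuring y along the incline from the free-surface line, vertical depth h = y·sinθ with sinθ = 0.676876.
With the apex up, the centroid sits 2h/3 = 2 × 2.94/3 = 1.96 m below the apex, so y_c = 1.8 + 1.96 = 3.76 m and h_c = 3.76 × 0.676876 = 2.54505 m.
A = ½ × 1.45 × 2.94 = 2.1315 m².
Resultant F = γ·h_c·A = 7.74009 × 2.54505 × 2.1315 = 41.9882 kN.

F ≈ 42.0 kN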